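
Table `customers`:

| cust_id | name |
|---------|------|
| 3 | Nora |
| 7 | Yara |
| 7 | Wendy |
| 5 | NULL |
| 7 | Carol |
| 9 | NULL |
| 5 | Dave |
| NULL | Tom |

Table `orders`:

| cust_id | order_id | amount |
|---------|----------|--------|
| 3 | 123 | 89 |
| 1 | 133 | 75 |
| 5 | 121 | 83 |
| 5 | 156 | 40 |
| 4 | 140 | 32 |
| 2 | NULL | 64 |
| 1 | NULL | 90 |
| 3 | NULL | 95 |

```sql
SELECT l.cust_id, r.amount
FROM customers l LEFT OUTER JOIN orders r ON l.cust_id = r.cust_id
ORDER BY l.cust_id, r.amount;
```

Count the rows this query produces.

11

LEFT JOIN keeps every row from `customers`; unmatched rows get NULL for `orders`'s columns.
Matching on l.cust_id = r.cust_id. A NULL in a compared column never satisfies the condition.
Matched pairs: 6; unmatched l rows kept: 5.
Total: 6 matched + 5 padded = 11 rows.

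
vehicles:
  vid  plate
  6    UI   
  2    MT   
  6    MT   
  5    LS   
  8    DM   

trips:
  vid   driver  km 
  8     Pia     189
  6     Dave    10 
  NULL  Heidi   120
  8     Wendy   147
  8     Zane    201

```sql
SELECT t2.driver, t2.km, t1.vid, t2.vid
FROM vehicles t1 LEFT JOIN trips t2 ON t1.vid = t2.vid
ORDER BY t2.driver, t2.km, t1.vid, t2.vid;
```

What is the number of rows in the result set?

7

LEFT JOIN keeps every row from `vehicles`; unmatched rows get NULL for `trips`'s columns.
Matching on t1.vid = t2.vid. A NULL in a compared column never satisfies the condition.
- t1 (vid=6) pairs with 1 row(s) of t2.
- t1 (vid=2) has no partner → padded with NULL.
- t1 (vid=6) pairs with 1 row(s) of t2.
- t1 (vid=5) has no partner → padded with NULL.
- t1 (vid=8) pairs with 3 row(s) of t2.
Total: 5 matched + 2 padded = 7 rows.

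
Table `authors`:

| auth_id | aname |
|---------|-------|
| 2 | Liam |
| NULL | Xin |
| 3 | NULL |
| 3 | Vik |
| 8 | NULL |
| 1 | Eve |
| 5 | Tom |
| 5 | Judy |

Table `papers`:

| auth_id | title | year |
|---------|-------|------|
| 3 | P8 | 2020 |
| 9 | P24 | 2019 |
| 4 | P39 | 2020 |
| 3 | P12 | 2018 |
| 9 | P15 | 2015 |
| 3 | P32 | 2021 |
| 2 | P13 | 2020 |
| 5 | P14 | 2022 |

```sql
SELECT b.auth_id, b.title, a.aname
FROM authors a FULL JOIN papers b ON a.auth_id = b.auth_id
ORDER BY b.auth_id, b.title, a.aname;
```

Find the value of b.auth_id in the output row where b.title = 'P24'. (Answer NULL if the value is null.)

FULL OUTER JOIN keeps every row from both sides; unmatched rows get NULL for the other side's columns.
Matching on a.auth_id = b.auth_id. A NULL in a compared column never satisfies the condition.
- a[0] auth_id=2 → 1 match(es) in b → 1 row(s).
- a[1] auth_id=NULL → no match; kept with NULLs on the b side.
- a[2] auth_id=3 → 3 match(es) in b → 3 row(s).
- a[3] auth_id=3 → 3 match(es) in b → 3 row(s).
- a[4] auth_id=8 → no match; kept with NULLs on the b side.
- a[5] auth_id=1 → no match; kept with NULLs on the b side.
- a[6] auth_id=5 → 1 match(es) in b → 1 row(s).
- a[7] auth_id=5 → 1 match(es) in b → 1 row(s).
- 3 row(s) from b found no a partner → padded with NULL.

9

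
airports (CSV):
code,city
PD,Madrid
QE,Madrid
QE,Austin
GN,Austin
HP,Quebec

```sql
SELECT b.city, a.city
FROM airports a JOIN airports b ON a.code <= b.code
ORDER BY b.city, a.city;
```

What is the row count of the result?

INNER JOIN keeps only pairs where the ON condition holds.
Matching on a.code <= b.code.
- a (code=PD) pairs with 3 row(s) of b.
- a (code=QE) pairs with 2 row(s) of b.
- a (code=QE) pairs with 2 row(s) of b.
- a (code=GN) pairs with 5 row(s) of b.
- a (code=HP) pairs with 4 row(s) of b.
Total: 16 rows.

16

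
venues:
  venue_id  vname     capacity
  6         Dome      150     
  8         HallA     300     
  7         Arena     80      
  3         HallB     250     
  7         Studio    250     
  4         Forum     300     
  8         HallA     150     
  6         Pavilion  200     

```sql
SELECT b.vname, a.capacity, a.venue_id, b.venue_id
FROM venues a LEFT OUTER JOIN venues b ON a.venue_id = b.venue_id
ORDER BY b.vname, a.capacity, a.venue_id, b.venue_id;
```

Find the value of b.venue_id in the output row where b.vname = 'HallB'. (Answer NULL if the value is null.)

3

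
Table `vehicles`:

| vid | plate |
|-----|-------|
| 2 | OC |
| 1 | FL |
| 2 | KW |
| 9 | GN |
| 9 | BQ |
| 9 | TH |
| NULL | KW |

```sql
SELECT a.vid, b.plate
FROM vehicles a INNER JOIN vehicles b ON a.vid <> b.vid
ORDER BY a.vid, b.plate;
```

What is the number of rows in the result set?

22

INNER JOIN keeps only pairs where the ON condition holds.
Matching on a.vid <> b.vid. A NULL in a compared column never satisfies the condition.
- a[0] vid=2 → 4 match(es) in b → 4 row(s).
- a[1] vid=1 → 5 match(es) in b → 5 row(s).
- a[2] vid=2 → 4 match(es) in b → 4 row(s).
- a[3] vid=9 → 3 match(es) in b → 3 row(s).
- a[4] vid=9 → 3 match(es) in b → 3 row(s).
- a[5] vid=9 → 3 match(es) in b → 3 row(s).
- a[6] vid=NULL → no match; dropped.
Total: 22 rows.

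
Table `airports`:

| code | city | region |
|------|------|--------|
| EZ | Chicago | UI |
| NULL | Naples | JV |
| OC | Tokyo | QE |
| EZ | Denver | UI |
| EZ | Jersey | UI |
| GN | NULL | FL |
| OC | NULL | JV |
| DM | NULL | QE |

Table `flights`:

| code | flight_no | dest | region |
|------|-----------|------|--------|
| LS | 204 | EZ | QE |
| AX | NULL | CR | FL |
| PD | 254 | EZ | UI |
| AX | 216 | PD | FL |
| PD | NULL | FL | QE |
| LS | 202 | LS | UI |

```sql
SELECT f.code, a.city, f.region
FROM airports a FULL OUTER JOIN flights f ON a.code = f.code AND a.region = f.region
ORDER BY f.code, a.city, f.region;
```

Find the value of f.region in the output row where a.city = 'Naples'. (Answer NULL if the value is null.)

NULL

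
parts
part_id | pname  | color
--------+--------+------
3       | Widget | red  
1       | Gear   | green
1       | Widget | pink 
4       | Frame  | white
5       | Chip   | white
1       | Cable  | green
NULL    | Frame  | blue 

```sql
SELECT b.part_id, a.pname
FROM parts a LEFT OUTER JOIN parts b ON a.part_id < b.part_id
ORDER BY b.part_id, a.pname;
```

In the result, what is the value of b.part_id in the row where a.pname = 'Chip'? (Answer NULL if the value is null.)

LEFT JOIN keeps every row from `parts a`; unmatched rows get NULL for `parts b`'s columns.
Matching on a.part_id < b.part_id. A NULL in a compared column never satisfies the condition.
Matched pairs: 12; unmatched a rows kept: 2.

NULL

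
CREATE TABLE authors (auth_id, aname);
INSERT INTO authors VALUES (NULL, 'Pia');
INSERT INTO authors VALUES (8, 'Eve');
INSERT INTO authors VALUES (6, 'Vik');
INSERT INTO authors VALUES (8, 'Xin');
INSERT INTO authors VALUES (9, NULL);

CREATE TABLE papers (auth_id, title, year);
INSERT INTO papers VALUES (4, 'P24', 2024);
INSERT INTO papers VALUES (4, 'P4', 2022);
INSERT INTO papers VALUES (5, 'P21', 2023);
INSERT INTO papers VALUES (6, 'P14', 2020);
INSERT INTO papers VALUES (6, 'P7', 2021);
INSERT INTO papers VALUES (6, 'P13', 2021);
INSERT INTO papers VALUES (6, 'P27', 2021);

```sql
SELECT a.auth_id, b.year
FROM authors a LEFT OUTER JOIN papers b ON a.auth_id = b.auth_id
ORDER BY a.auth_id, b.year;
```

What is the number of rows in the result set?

8

LEFT JOIN keeps every row from `authors`; unmatched rows get NULL for `papers`'s columns.
Matching on a.auth_id = b.auth_id. A NULL in a compared column never satisfies the condition.
- a[0] auth_id=NULL → no match; kept with NULLs on the b side.
- a[1] auth_id=8 → no match; kept with NULLs on the b side.
- a[2] auth_id=6 → 4 match(es) in b → 4 row(s).
- a[3] auth_id=8 → no match; kept with NULLs on the b side.
- a[4] auth_id=9 → no match; kept with NULLs on the b side.
Total: 4 matched + 4 padded = 8 rows.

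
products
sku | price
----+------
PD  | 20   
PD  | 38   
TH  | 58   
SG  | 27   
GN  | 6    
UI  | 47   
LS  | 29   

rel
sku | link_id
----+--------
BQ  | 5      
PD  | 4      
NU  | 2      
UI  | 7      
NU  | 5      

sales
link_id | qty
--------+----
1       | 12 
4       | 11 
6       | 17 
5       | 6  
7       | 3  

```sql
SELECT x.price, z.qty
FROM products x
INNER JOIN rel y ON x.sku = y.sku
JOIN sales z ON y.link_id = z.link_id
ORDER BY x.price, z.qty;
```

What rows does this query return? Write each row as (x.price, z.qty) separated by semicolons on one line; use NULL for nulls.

Step 1 — x INNER JOIN y on sku → 3 row(s).
Then INNER JOIN `sales z` on link_id: keep only rows whose y.link_id appears in z.

(20, 11); (38, 11); (47, 3)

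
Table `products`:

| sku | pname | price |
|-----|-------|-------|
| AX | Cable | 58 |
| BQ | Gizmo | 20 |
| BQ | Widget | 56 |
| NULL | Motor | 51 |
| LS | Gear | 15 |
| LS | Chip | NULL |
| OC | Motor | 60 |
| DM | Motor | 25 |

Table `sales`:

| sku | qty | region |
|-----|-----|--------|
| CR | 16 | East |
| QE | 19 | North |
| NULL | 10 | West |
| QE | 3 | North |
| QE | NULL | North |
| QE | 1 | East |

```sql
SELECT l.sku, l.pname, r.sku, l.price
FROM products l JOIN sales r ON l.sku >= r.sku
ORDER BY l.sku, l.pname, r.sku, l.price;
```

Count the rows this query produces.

INNER JOIN keeps only pairs where the ON condition holds.
Matching on l.sku >= r.sku. A NULL in a compared column never satisfies the condition.
- sku=AX: no matching r row, dropped.
- sku=BQ: no matching r row, dropped.
- sku=BQ: no matching r row, dropped.
- sku=NULL: no matching r row, dropped.
- sku=LS: 1 matching r row(s), so 1 row(s) emitted.
- sku=LS: 1 matching r row(s), so 1 row(s) emitted.
- sku=OC: 1 matching r row(s), so 1 row(s) emitted.
- sku=DM: 1 matching r row(s), so 1 row(s) emitted.
Total: 4 rows.

4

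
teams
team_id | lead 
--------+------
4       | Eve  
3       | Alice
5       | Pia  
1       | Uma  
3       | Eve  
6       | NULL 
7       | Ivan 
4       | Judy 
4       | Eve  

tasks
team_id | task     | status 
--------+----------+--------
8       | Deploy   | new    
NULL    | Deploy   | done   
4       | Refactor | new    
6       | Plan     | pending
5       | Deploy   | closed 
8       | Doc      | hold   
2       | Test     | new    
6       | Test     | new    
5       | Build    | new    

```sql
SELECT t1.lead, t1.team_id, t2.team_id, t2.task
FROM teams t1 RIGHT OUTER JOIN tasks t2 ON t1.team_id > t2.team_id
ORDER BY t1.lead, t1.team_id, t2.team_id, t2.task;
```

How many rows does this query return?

RIGHT JOIN keeps every row from `tasks`; unmatched rows get NULL for `teams`'s columns.
Matching on t1.team_id > t2.team_id. A NULL in a compared column never satisfies the condition.
- t1 (team_id=4) pairs with 1 row(s) of t2.
- t1 (team_id=3) pairs with 1 row(s) of t2.
- t1 (team_id=5) pairs with 2 row(s) of t2.
- t1 (team_id=1) has no partner in t2.
- t1 (team_id=3) pairs with 1 row(s) of t2.
- t1 (team_id=6) pairs with 4 row(s) of t2.
- t1 (team_id=7) pairs with 6 row(s) of t2.
- t1 (team_id=4) pairs with 1 row(s) of t2.
- t1 (team_id=4) pairs with 1 row(s) of t2.
- 3 t2 row(s) had no t1 match → kept, t1 columns NULL.
Total: 17 matched + 3 padded = 20 rows.

20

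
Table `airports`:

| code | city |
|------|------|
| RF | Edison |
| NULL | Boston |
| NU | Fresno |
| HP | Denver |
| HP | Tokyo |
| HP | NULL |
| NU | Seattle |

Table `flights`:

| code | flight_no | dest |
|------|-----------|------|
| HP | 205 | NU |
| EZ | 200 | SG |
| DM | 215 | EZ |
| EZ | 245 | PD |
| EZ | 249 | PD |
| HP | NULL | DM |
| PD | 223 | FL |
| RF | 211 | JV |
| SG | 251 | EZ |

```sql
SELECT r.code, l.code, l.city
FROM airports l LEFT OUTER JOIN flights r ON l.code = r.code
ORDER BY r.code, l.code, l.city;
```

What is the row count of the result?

LEFT JOIN keeps every row from `airports`; unmatched rows get NULL for `flights`'s columns.
Matching on l.code = r.code. A NULL in a compared column never satisfies the condition.
- l[0] code=RF → 1 match(es) in r → 1 row(s).
- l[1] code=NULL → no match; kept with NULLs on the r side.
- l[2] code=NU → no match; kept with NULLs on the r side.
- l[3] code=HP → 2 match(es) in r → 2 row(s).
- l[4] code=HP → 2 match(es) in r → 2 row(s).
- l[5] code=HP → 2 match(es) in r → 2 row(s).
- l[6] code=NU → no match; kept with NULLs on the r side.
Total: 7 matched + 3 padded = 10 rows.

10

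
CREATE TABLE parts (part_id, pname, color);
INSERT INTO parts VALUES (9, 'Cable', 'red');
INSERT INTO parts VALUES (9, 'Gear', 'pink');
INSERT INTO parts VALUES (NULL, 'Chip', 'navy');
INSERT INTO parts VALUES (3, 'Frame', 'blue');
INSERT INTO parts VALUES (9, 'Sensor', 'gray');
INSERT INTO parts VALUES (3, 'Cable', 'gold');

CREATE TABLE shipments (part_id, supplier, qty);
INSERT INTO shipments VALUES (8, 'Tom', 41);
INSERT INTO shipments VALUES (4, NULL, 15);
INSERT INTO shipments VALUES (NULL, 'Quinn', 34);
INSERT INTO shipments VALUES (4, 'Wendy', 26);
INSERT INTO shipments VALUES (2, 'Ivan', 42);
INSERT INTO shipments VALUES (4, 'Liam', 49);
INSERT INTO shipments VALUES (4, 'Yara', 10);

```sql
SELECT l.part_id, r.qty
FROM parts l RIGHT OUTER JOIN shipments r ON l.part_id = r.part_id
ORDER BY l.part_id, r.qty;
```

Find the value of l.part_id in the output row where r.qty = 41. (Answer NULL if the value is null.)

NULL

RIGHT JOIN keeps every row from `shipments`; unmatched rows get NULL for `parts`'s columns.
Matching on l.part_id = r.part_id. A NULL in a compared column never satisfies the condition.
- l[0] part_id=9 → no match.
- l[1] part_id=9 → no match.
- l[2] part_id=NULL → no match.
- l[3] part_id=3 → no match.
- l[4] part_id=9 → no match.
- l[5] part_id=3 → no match.
- plus 7 unmatched r row(s), each kept with NULL l columns.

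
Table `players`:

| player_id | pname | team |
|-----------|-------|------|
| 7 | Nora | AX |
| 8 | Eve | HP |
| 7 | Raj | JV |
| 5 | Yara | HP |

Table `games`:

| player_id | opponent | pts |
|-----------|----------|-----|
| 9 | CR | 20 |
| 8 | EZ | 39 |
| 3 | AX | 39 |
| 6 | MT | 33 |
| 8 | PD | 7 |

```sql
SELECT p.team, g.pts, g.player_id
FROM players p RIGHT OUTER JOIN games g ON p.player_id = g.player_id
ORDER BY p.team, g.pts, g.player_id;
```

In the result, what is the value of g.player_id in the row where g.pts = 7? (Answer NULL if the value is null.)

RIGHT JOIN keeps every row from `games`; unmatched rows get NULL for `players`'s columns.
Matching on p.player_id = g.player_id.
- player_id=7: no matching g row.
- player_id=8: 2 matching g row(s), so 2 row(s) emitted.
- player_id=7: no matching g row.
- player_id=5: no matching g row.
- 3 row(s) from g found no p partner → padded with NULL.

8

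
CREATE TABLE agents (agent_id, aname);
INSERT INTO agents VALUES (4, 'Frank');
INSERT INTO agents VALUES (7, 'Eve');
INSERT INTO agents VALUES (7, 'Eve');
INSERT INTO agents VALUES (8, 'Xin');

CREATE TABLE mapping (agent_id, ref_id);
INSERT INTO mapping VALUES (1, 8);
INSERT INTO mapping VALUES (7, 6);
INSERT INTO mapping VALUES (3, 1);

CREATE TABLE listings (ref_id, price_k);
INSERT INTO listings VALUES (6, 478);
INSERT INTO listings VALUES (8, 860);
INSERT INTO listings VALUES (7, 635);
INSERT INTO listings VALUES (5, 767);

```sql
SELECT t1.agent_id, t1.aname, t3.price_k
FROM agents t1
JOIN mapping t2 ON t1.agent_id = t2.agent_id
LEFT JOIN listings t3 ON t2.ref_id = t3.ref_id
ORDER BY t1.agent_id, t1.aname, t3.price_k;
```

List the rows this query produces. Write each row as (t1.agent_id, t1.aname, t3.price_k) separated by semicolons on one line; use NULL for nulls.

Evaluate left to right. First `agents t1 INNER JOIN mapping t2` on agent_id: 2 row(s).
Then LEFT JOIN `listings t3` on ref_id: each of those 2 rows is kept; rows whose t2.ref_id has no match in t3 get NULL for t3's columns.

(7, Eve, 478); (7, Eve, 478)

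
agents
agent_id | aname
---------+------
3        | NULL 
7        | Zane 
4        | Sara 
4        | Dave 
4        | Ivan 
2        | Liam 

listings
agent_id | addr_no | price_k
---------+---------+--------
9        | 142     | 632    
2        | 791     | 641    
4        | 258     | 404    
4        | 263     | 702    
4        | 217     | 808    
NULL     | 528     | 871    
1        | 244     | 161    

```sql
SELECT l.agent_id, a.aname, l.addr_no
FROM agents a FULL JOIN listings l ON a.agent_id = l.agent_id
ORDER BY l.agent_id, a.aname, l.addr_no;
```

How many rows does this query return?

15

FULL OUTER JOIN keeps every row from both sides; unmatched rows get NULL for the other side's columns.
Matching on a.agent_id = l.agent_id. A NULL in a compared column never satisfies the condition.
- agent_id=3: no l row matches, row kept with l columns NULL.
- agent_id=7: no l row matches, row kept with l columns NULL.
- agent_id=4: 3 matching l row(s), so 3 row(s) emitted.
- agent_id=4: 3 matching l row(s), so 3 row(s) emitted.
- agent_id=4: 3 matching l row(s), so 3 row(s) emitted.
- agent_id=2: 1 matching l row(s), so 1 row(s) emitted.
- 3 row(s) from l found no a partner → padded with NULL.
Total: 10 matched + 5 padded = 15 rows.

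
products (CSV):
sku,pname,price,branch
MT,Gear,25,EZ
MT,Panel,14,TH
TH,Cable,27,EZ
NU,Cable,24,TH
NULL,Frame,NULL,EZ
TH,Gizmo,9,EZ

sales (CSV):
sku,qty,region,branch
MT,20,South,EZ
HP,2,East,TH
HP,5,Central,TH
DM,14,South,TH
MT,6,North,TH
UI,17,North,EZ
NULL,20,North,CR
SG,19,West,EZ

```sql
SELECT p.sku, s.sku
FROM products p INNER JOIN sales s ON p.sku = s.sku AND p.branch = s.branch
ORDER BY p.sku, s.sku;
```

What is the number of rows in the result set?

2

INNER JOIN keeps only pairs where the ON condition holds.
Matching on p.sku = s.sku AND p.branch = s.branch. A NULL in a compared column never satisfies the condition.
Matched pairs: 2.
Total: 2 rows.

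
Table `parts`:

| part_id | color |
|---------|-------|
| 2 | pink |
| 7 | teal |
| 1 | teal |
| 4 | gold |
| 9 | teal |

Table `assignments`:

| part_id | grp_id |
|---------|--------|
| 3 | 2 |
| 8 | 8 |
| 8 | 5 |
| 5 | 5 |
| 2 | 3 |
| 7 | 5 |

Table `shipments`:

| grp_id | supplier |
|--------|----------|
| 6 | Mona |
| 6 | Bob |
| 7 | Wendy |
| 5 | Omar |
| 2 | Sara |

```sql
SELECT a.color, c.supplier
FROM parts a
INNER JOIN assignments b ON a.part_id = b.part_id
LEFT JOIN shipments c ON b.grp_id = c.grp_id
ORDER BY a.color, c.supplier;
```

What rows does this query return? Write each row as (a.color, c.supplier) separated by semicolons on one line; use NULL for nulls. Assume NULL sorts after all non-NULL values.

(pink, NULL); (teal, Omar)

Joins associate left-to-right: parts INNER JOIN assignments on part_id gives 2 intermediate row(s).
Then LEFT JOIN `shipments c` on grp_id: each of those 2 rows is kept; rows whose b.grp_id has no match in c get NULL for c's columns.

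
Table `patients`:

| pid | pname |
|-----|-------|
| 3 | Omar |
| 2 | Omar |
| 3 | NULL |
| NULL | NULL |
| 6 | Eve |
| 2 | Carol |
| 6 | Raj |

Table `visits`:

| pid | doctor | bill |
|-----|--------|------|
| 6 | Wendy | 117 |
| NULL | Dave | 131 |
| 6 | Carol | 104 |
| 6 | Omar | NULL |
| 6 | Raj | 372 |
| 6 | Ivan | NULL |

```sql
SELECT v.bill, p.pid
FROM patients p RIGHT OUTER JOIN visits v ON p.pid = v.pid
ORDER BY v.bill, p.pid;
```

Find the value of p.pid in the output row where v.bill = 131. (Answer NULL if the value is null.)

NULL

RIGHT JOIN keeps every row from `visits`; unmatched rows get NULL for `patients`'s columns.
Matching on p.pid = v.pid. A NULL in a compared column never satisfies the condition.
- pid=3: no matching v row.
- pid=2: no matching v row.
- pid=3: no matching v row.
- pid=NULL: no matching v row.
- pid=6: 5 matching v row(s), so 5 row(s) emitted.
- pid=2: no matching v row.
- pid=6: 5 matching v row(s), so 5 row(s) emitted.
- 1 row(s) from v found no p partner → padded with NULL.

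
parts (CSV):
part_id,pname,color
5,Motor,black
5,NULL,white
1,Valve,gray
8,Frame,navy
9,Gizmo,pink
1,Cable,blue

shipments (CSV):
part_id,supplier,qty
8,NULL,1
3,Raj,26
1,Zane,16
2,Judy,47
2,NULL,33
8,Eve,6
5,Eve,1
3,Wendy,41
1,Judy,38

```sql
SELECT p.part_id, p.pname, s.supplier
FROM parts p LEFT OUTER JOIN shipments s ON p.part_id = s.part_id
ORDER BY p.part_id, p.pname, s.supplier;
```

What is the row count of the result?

LEFT JOIN keeps every row from `parts`; unmatched rows get NULL for `shipments`'s columns.
Matching on p.part_id = s.part_id.
- p row (part_id=5): matches 1 s row(s) → 1 output row(s).
- p row (part_id=5): matches 1 s row(s) → 1 output row(s).
- p row (part_id=1): matches 2 s row(s) → 2 output row(s).
- p row (part_id=8): matches 2 s row(s) → 2 output row(s).
- p row (part_id=9): no match → kept, s columns NULL.
- p row (part_id=1): matches 2 s row(s) → 2 output row(s).
Total: 8 matched + 1 padded = 9 rows.

9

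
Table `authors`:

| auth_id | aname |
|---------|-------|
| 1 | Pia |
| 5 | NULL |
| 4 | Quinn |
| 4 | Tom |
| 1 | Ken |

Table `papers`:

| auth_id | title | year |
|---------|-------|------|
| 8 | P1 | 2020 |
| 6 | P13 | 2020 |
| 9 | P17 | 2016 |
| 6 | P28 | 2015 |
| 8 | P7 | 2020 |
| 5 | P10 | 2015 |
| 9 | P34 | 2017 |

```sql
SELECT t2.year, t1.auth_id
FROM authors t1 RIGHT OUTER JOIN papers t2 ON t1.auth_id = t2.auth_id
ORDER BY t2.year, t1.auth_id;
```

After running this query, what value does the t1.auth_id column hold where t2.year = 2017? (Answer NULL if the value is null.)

RIGHT JOIN keeps every row from `papers`; unmatched rows get NULL for `authors`'s columns.
Matching on t1.auth_id = t2.auth_id.
- t1[0] auth_id=1 → no match.
- t1[1] auth_id=5 → 1 match(es) in t2 → 1 row(s).
- t1[2] auth_id=4 → no match.
- t1[3] auth_id=4 → no match.
- t1[4] auth_id=1 → no match.
- plus 6 unmatched t2 row(s), each kept with NULL t1 columns.

NULL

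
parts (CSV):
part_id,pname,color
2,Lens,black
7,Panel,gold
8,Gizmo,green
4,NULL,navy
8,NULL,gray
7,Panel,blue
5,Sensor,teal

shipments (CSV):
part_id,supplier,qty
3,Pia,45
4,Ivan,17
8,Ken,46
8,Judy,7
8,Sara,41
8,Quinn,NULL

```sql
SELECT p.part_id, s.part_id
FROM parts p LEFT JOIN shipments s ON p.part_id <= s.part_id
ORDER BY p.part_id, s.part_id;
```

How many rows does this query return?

31

LEFT JOIN keeps every row from `parts`; unmatched rows get NULL for `shipments`'s columns.
Matching on p.part_id <= s.part_id.
- p row (part_id=2): matches 6 s row(s) → 6 output row(s).
- p row (part_id=7): matches 4 s row(s) → 4 output row(s).
- p row (part_id=8): matches 4 s row(s) → 4 output row(s).
- p row (part_id=4): matches 5 s row(s) → 5 output row(s).
- p row (part_id=8): matches 4 s row(s) → 4 output row(s).
- p row (part_id=7): matches 4 s row(s) → 4 output row(s).
- p row (part_id=5): matches 4 s row(s) → 4 output row(s).
Total: 31 rows.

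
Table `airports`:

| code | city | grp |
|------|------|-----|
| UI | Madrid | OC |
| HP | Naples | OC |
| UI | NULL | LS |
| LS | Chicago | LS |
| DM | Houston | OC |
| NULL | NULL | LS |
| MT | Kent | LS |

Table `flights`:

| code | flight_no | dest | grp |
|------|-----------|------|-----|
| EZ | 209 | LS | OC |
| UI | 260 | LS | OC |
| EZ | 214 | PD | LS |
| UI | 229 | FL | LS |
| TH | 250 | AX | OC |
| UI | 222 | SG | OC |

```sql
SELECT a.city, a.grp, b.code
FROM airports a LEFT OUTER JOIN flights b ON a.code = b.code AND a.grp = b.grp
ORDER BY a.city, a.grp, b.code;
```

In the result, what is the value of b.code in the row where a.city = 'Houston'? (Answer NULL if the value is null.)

LEFT JOIN keeps every row from `airports`; unmatched rows get NULL for `flights`'s columns.
Matching on a.code = b.code AND a.grp = b.grp. A NULL in a compared column never satisfies the condition.
Matched pairs: 3; unmatched a rows kept: 5.

NULL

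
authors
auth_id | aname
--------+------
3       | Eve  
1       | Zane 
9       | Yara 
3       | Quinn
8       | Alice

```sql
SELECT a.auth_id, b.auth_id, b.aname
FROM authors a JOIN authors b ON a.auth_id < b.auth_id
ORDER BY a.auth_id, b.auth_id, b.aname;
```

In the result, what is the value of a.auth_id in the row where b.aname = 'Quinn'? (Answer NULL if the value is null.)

1

INNER JOIN keeps only pairs where the ON condition holds.
Matching on a.auth_id < b.auth_id.
Matched pairs: 9.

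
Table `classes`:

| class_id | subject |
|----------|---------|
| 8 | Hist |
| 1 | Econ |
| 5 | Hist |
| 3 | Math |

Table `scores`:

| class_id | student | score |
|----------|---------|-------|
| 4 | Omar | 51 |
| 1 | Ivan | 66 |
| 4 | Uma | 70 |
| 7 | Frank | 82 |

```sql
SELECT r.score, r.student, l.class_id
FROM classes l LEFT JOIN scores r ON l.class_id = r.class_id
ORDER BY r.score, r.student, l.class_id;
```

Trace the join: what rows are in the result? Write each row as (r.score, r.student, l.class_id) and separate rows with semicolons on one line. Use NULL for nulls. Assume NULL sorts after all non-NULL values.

LEFT JOIN keeps every row from `classes`; unmatched rows get NULL for `scores`'s columns.
Matching on l.class_id = r.class_id.
- l[0] class_id=8 → no match; kept with NULLs on the r side.
- l[1] class_id=1 → 1 match(es) in r → 1 row(s).
- l[2] class_id=5 → no match; kept with NULLs on the r side.
- l[3] class_id=3 → no match; kept with NULLs on the r side.
After projecting and ordering:
r.score | r.student | l.class_id
66 | Ivan | 1
NULL | NULL | 3
NULL | NULL | 5
NULL | NULL | 8

(66, Ivan, 1); (NULL, NULL, 3); (NULL, NULL, 5); (NULL, NULL, 8)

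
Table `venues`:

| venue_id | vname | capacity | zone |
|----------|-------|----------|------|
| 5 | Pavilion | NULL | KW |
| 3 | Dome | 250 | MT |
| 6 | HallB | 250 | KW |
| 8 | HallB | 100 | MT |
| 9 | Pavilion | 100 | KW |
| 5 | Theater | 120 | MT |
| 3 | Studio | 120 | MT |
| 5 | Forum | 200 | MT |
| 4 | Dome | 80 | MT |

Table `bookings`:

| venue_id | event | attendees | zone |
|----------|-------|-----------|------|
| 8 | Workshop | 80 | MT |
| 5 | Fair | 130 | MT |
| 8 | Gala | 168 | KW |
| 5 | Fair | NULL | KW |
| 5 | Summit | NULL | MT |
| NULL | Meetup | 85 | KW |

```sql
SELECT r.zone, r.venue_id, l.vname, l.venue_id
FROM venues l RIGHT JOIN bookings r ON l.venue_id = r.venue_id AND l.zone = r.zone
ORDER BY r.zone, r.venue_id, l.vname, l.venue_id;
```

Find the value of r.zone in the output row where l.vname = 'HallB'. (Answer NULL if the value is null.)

RIGHT JOIN keeps every row from `bookings`; unmatched rows get NULL for `venues`'s columns.
Matching on l.venue_id = r.venue_id AND l.zone = r.zone. A NULL in a compared column never satisfies the condition.
Matched pairs: 6; unmatched r rows kept: 2.

MT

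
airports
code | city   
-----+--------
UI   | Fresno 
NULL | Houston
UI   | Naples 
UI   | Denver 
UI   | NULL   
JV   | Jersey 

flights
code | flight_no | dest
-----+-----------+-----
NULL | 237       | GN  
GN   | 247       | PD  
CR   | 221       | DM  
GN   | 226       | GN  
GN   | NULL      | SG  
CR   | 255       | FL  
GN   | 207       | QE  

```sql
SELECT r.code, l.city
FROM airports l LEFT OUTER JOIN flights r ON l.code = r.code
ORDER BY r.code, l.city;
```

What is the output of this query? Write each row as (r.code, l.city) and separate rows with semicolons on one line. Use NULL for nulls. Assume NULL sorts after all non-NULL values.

(NULL, Denver); (NULL, Fresno); (NULL, Houston); (NULL, Jersey); (NULL, Naples); (NULL, NULL)

LEFT JOIN keeps every row from `airports`; unmatched rows get NULL for `flights`'s columns.
Matching on l.code = r.code. A NULL in a compared column never satisfies the condition.
- code=UI: no r row matches, row kept with r columns NULL.
- code=NULL: no r row matches, row kept with r columns NULL.
- code=UI: no r row matches, row kept with r columns NULL.
- code=UI: no r row matches, row kept with r columns NULL.
- code=UI: no r row matches, row kept with r columns NULL.
- code=JV: no r row matches, row kept with r columns NULL.
After projecting and ordering:
r.code | l.city
NULL | Denver
NULL | Fresno
NULL | Houston
NULL | Jersey
NULL | Naples
NULL | NULL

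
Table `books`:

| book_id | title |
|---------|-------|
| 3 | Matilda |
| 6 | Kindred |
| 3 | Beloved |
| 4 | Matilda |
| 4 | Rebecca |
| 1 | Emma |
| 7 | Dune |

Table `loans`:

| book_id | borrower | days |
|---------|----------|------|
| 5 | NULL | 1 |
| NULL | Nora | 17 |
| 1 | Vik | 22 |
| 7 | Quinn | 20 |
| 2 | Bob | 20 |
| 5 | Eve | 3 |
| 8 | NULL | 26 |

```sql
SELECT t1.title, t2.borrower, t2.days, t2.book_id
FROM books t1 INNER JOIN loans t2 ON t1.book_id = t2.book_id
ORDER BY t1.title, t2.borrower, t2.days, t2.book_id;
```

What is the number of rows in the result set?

INNER JOIN keeps only pairs where the ON condition holds.
Matching on t1.book_id = t2.book_id. A NULL in a compared column never satisfies the condition.
- t1[0] book_id=3 → no match; dropped.
- t1[1] book_id=6 → no match; dropped.
- t1[2] book_id=3 → no match; dropped.
- t1[3] book_id=4 → no match; dropped.
- t1[4] book_id=4 → no match; dropped.
- t1[5] book_id=1 → 1 match(es) in t2 → 1 row(s).
- t1[6] book_id=7 → 1 match(es) in t2 → 1 row(s).
Total: 2 rows.

2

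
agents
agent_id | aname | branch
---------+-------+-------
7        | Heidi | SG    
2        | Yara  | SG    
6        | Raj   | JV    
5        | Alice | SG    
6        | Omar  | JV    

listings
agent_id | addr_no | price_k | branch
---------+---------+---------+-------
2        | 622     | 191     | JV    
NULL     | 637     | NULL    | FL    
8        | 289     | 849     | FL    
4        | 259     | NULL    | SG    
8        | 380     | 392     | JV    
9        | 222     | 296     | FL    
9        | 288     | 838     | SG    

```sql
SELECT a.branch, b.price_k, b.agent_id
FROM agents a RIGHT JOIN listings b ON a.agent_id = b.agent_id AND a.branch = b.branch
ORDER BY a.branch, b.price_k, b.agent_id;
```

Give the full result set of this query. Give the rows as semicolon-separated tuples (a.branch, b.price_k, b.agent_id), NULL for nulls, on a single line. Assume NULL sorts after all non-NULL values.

(NULL, 191, 2); (NULL, 296, 9); (NULL, 392, 8); (NULL, 838, 9); (NULL, 849, 8); (NULL, NULL, 4); (NULL, NULL, NULL)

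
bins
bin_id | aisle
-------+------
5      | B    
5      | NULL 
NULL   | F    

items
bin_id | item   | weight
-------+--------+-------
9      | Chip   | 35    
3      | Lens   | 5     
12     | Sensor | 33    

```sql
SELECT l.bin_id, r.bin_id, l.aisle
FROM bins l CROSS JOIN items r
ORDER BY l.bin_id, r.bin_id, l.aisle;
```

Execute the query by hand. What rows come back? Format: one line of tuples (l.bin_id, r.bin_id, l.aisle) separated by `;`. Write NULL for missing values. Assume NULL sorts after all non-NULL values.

CROSS JOIN pairs every row of `bins` with every row of `items`: 3 × 3 = 9 rows.
After projecting and ordering:
l.bin_id | r.bin_id | l.aisle
5 | 3 | B
5 | 3 | NULL
5 | 9 | B
5 | 9 | NULL
5 | 12 | B
5 | 12 | NULL
NULL | 3 | F
NULL | 9 | F
NULL | 12 | F

(5, 3, B); (5, 3, NULL); (5, 9, B); (5, 9, NULL); (5, 12, B); (5, 12, NULL); (NULL, 3, F); (NULL, 9, F); (NULL, 12, F)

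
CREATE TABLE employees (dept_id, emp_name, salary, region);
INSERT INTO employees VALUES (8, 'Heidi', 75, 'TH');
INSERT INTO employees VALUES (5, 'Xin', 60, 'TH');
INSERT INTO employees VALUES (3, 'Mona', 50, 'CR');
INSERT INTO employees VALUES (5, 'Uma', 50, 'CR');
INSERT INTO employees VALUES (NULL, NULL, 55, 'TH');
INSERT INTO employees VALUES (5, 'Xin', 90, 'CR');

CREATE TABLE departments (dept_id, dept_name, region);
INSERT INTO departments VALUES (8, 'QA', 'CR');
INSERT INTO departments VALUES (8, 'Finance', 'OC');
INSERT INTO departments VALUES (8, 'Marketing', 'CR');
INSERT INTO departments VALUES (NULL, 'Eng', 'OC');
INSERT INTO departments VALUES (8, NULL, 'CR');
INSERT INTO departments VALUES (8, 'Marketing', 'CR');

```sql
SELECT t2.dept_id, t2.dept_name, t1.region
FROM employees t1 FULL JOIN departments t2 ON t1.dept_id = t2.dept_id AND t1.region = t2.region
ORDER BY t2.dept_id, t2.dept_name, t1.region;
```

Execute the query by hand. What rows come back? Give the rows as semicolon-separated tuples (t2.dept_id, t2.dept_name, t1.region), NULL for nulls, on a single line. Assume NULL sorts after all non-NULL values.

(8, Finance, NULL); (8, Marketing, NULL); (8, Marketing, NULL); (8, QA, NULL); (8, NULL, NULL); (NULL, Eng, NULL); (NULL, NULL, CR); (NULL, NULL, CR); (NULL, NULL, CR); (NULL, NULL, TH); (NULL, NULL, TH); (NULL, NULL, TH)

FULL OUTER JOIN keeps every row from both sides; unmatched rows get NULL for the other side's columns.
Matching on t1.dept_id = t2.dept_id AND t1.region = t2.region. A NULL in a compared column never satisfies the condition.
- dept_id=8, region=TH: no t2 row matches, row kept with t2 columns NULL.
- dept_id=5, region=TH: no t2 row matches, row kept with t2 columns NULL.
- dept_id=3, region=CR: no t2 row matches, row kept with t2 columns NULL.
- dept_id=5, region=CR: no t2 row matches, row kept with t2 columns NULL.
- dept_id=NULL, region=TH: no t2 row matches, row kept with t2 columns NULL.
- dept_id=5, region=CR: no t2 row matches, row kept with t2 columns NULL.
- 6 row(s) from t2 found no t1 partner → padded with NULL.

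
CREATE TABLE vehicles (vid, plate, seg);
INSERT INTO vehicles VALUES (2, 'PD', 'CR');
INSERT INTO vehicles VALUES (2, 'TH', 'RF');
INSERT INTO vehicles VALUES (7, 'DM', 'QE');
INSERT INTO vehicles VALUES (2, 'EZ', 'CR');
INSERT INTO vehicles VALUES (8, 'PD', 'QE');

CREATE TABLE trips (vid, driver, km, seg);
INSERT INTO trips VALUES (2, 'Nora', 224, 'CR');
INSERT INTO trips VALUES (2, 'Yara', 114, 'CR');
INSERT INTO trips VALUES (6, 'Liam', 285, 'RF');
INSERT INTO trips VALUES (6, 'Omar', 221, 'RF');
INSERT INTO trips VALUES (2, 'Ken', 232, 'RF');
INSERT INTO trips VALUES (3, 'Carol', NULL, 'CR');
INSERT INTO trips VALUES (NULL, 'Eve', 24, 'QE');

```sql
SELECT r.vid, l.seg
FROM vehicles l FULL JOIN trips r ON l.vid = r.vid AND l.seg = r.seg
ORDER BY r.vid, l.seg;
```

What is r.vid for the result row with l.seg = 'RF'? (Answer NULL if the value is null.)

FULL OUTER JOIN keeps every row from both sides; unmatched rows get NULL for the other side's columns.
Matching on l.vid = r.vid AND l.seg = r.seg. A NULL in a compared column never satisfies the condition.
Matched pairs: 5; unmatched l rows kept: 2; unmatched r rows kept: 4.

2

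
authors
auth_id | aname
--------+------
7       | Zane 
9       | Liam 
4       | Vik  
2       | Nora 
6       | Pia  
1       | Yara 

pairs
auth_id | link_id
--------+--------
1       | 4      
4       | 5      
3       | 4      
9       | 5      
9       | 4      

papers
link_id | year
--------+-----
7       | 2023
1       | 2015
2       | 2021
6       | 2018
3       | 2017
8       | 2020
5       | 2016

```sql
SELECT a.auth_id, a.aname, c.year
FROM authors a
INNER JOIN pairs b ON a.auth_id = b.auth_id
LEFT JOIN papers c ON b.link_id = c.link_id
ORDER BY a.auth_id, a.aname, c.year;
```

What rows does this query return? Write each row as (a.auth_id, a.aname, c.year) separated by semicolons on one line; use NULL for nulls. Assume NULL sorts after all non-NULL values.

(1, Yara, NULL); (4, Vik, 2016); (9, Liam, 2016); (9, Liam, NULL)

Step 1 — a INNER JOIN b on auth_id → 4 row(s).
Then LEFT JOIN `papers c` on link_id: each of those 4 rows is kept; rows whose b.link_id has no match in c get NULL for c's columns.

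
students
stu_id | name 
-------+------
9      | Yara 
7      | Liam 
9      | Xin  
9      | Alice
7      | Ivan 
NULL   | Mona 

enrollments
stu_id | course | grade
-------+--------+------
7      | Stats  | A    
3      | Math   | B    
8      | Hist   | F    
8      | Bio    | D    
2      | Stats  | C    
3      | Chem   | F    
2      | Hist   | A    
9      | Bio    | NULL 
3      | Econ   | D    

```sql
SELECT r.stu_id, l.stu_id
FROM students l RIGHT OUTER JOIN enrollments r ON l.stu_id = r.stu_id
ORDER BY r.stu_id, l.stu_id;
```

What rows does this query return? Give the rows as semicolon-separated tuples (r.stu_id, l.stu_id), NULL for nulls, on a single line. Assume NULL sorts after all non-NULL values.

(2, NULL); (2, NULL); (3, NULL); (3, NULL); (3, NULL); (7, 7); (7, 7); (8, NULL); (8, NULL); (9, 9); (9, 9); (9, 9)

RIGHT JOIN keeps every row from `enrollments`; unmatched rows get NULL for `students`'s columns.
Matching on l.stu_id = r.stu_id. A NULL in a compared column never satisfies the condition.
Matched pairs: 5; unmatched r rows kept: 7.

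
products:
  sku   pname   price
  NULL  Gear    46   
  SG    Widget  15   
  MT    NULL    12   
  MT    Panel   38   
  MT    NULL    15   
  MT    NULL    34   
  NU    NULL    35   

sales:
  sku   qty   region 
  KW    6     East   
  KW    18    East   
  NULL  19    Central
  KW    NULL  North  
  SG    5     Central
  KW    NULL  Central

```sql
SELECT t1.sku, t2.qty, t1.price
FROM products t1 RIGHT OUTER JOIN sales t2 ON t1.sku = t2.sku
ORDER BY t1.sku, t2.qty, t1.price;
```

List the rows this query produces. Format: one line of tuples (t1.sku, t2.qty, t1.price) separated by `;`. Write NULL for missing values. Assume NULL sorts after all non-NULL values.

(SG, 5, 15); (NULL, 6, NULL); (NULL, 18, NULL); (NULL, 19, NULL); (NULL, NULL, NULL); (NULL, NULL, NULL)

RIGHT JOIN keeps every row from `sales`; unmatched rows get NULL for `products`'s columns.
Matching on t1.sku = t2.sku. A NULL in a compared column never satisfies the condition.
Matched pairs: 1; unmatched t2 rows kept: 5.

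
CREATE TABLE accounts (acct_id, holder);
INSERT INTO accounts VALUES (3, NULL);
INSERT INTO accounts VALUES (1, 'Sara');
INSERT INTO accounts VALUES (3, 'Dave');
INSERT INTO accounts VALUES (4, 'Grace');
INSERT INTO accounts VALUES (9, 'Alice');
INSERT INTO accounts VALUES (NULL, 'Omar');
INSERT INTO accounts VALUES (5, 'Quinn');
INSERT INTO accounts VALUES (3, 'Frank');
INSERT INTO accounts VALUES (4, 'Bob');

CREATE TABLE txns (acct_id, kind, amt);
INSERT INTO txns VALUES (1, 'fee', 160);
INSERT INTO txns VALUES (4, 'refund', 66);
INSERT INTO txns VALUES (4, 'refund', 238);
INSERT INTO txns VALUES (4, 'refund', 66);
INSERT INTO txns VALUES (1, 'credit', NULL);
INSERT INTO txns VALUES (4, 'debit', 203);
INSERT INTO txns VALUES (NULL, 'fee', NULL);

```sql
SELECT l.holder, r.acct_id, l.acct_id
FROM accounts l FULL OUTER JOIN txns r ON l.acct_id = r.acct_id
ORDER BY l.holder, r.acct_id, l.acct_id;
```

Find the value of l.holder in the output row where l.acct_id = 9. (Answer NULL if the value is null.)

Alice

FULL OUTER JOIN keeps every row from both sides; unmatched rows get NULL for the other side's columns.
Matching on l.acct_id = r.acct_id. A NULL in a compared column never satisfies the condition.
- l row (acct_id=3): no match → kept, r columns NULL.
- l row (acct_id=1): matches 2 r row(s) → 2 output row(s).
- l row (acct_id=3): no match → kept, r columns NULL.
- l row (acct_id=4): matches 4 r row(s) → 4 output row(s).
- l row (acct_id=9): no match → kept, r columns NULL.
- l row (acct_id=NULL): no match → kept, r columns NULL.
- l row (acct_id=5): no match → kept, r columns NULL.
- l row (acct_id=3): no match → kept, r columns NULL.
- l row (acct_id=4): matches 4 r row(s) → 4 output row(s).
- 1 row(s) from r found no l partner → padded with NULL.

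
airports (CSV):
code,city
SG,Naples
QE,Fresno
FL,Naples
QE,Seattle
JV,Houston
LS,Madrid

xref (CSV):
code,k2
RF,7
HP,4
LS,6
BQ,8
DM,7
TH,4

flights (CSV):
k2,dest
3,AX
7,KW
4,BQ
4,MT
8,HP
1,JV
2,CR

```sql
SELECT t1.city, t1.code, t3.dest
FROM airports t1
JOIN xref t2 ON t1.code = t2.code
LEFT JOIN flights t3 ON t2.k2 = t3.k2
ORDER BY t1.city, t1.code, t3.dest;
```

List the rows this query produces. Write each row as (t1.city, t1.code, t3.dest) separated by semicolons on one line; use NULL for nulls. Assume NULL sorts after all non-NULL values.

Step 1 — t1 INNER JOIN t2 on code → 1 row(s).
Then LEFT JOIN `flights t3` on k2: each of those 1 rows is kept; rows whose t2.k2 has no match in t3 get NULL for t3's columns.

(Madrid, LS, NULL)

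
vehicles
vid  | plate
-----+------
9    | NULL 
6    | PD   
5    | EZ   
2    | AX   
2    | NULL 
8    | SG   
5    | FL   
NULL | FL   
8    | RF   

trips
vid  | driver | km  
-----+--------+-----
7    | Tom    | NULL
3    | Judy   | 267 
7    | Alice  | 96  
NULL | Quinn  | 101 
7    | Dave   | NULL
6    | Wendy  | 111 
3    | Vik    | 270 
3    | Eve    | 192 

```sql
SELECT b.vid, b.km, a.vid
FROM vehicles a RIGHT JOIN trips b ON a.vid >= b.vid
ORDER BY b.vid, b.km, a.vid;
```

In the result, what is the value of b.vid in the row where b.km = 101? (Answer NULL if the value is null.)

RIGHT JOIN keeps every row from `trips`; unmatched rows get NULL for `vehicles`'s columns.
Matching on a.vid >= b.vid. A NULL in a compared column never satisfies the condition.
Matched pairs: 31; unmatched b rows kept: 1.

NULL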